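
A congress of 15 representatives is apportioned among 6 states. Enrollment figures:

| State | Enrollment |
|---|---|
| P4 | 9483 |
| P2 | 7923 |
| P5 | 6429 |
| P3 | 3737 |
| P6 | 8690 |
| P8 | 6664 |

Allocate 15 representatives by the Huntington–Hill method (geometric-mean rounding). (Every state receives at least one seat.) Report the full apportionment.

P4 4; P2 3; P5 2; P3 1; P6 3; P8 2

With divisor 2729: modified quotas P4 3.475, P2 2.903, P5 2.356, P3 1.369, P6 3.184, P8 2.442.
Geometric-mean thresholds: P4 √(3·4)=3.464, P2 √(2·3)=2.449, P5 √(2·3)=2.449, P3 √(1·2)=1.414, P6 √(3·4)=3.464, P8 √(2·3)=2.449.
Each quota rounded against its threshold gives P4 4, P2 3, P5 2, P3 1, P6 3, P8 2 (total 15).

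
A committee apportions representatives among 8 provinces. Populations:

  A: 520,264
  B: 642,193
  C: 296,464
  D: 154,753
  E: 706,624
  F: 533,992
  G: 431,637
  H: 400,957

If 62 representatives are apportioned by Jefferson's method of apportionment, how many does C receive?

5

Standard divisor 3686884/62 ≈ 59465.871; standard quotas: A 8.749, B 10.799, C 4.985, D 2.602, E 11.883, F 8.980, G 7.259, H 6.743.
Rounding down gives 8, 10, 4, 2, 11, 8, 7, 6 = 56 seats, so the divisor must be adjusted.
With modified divisor 55800: modified quotas A 9.324, B 11.509, C 5.313, D 2.773, E 12.664, F 9.570, G 7.735, H 7.186.
Rounding down: A 9, B 11, C 5, D 2, E 12, F 9, G 7, H 7 (total 62).
C receives 5.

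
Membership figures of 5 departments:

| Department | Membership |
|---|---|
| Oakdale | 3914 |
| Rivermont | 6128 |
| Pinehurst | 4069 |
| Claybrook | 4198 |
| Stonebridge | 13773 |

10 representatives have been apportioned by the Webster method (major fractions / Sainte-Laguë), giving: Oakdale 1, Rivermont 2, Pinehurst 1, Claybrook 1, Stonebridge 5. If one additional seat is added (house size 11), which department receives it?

Priority for the next seat is population ÷ (current seats + 0.5).
Priorities: Oakdale 2609.333, Rivermont 2451.200, Pinehurst 2712.667, Claybrook 2798.667, Stonebridge 2504.182.
Highest priority: Claybrook.

Claybrook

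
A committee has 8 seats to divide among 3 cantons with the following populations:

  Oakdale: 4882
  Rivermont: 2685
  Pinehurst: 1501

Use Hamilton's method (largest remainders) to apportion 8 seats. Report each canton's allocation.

Oakdale: 4, Rivermont: 3, Pinehurst: 1

Standard divisor: 9068 ÷ 8 ≈ 1133.5.
Standard quotas: Oakdale 4.307, Rivermont 2.369, Pinehurst 1.324.
Lower quotas: Oakdale 4, Rivermont 2, Pinehurst 1 (sum 7, leaving 1 seat).
Remainders in descending order: Rivermont 0.369, Pinehurst 0.324, Oakdale 0.307.
Largest remainder: Rivermont receives the extra seat.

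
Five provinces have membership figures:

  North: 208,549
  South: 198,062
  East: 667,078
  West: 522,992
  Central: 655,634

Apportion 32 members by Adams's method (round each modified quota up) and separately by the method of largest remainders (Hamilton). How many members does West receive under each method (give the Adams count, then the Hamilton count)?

8 and 7

Adams: North 3, South 3, East 9, West 8, Central 9.
Hamilton: North 3, South 3, East 10, West 7, Central 9.
West gets 8 under Adams and 7 under Hamilton.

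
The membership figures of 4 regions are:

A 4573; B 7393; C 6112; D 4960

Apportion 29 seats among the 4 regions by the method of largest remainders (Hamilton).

A 6, B 9, C 8, D 6

The standard divisor is 23038/29 ≈ 794.414.
Standard quotas: A 5.7564, B 9.3062, C 7.6937, D 6.2436.
Lower quotas: A 5, B 9, C 7, D 6 (sum 27, leaving 2 seats).
Remainders in descending order: A 0.7564, C 0.6937, B 0.3062, D 0.2436.
The surplus seats go to A, C.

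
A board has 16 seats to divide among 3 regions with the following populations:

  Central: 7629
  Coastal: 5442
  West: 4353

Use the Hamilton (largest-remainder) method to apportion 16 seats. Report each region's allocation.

Central=7, Coastal=5, West=4

The standard divisor is 17424/16 = 1089.
Standard quotas: Central 7.0055, Coastal 4.9972, West 3.9972.
Lower quotas: Central 7, Coastal 4, West 3 (sum 14, leaving 2 seats).
Remainders in descending order: Coastal 0.9972, West 0.9972, Central 0.0055.
The surplus seats go to Coastal, West.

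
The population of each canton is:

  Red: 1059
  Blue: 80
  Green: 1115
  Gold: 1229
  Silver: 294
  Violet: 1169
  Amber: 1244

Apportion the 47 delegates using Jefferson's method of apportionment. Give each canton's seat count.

Red: 8, Blue: 0, Green: 9, Gold: 9, Silver: 2, Violet: 9, Amber: 10

Standard divisor 6190/47 ≈ 131.702; standard quotas: Red 8.041, Blue 0.607, Green 8.466, Gold 9.332, Silver 2.232, Violet 8.876, Amber 9.446.
Rounding down gives 8, 0, 8, 9, 2, 8, 9 = 44 seats, so the divisor must be adjusted.
With modified divisor 123.4: modified quotas Red 8.582, Blue 0.648, Green 9.036, Gold 9.959, Silver 2.382, Violet 9.473, Amber 10.081.
Rounding down: Red 8, Blue 0, Green 9, Gold 9, Silver 2, Violet 9, Amber 10 (total 47).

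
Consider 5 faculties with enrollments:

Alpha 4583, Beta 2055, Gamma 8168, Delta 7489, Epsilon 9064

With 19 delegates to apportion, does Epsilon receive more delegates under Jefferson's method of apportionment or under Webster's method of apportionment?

Jefferson

Jefferson: Alpha 3, Beta 1, Gamma 5, Delta 4, Epsilon 6.
Webster: Alpha 3, Beta 1, Gamma 5, Delta 5, Epsilon 5.
Epsilon gets 6 under Jefferson and 5 under Webster.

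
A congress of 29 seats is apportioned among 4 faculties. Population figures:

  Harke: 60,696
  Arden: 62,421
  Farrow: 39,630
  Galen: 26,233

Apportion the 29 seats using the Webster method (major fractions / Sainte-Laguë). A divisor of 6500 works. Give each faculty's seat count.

With modified divisor 6500: modified quotas Harke 9.338, Arden 9.603, Farrow 6.097, Galen 4.036.
Rounding to the nearest integer: Harke 9, Arden 10, Farrow 6, Galen 4 (total 29).

Harke 9, Arden 10, Farrow 6, Galen 4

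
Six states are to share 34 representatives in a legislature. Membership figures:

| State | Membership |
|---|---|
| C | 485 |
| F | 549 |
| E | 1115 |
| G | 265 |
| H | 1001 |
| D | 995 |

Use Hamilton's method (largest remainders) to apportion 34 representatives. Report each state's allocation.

The standard divisor is 4410/34 ≈ 129.706.
Standard quotas: C 3.739, F 4.233, E 8.596, G 2.043, H 7.717, D 7.671.
Lower quotas: C 3, F 4, E 8, G 2, H 7, D 7 (sum 31, leaving 3 seats).
Remainders in descending order: C 0.739, H 0.717, D 0.671, E 0.596, F 0.233, G 0.043.
The surplus seats go to C, H, D.

C 4; F 4; E 8; G 2; H 8; D 8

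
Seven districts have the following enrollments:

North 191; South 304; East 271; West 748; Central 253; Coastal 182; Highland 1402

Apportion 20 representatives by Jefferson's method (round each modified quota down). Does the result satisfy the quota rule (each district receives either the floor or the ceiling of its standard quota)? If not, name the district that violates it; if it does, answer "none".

none

Standard quotas: North 1.140, South 1.814, East 1.617, West 4.464, Central 1.510, Coastal 1.086, Highland 8.368.
Jefferson allocation: North 1, South 2, East 1, West 5, Central 1, Coastal 1, Highland 9.
Every allocation lies between the lower and upper quota.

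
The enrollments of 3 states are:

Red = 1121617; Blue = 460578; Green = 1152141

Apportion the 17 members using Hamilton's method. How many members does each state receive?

Red: 7, Blue: 3, Green: 7

The standard divisor is 2734336/17 ≈ 160843.294.
Standard quotas: Red 6.9734, Blue 2.8635, Green 7.1631.
Lower quotas: Red 6, Blue 2, Green 7 (sum 15, leaving 2 seats).
Remainders in descending order: Red 0.9734, Blue 0.8635, Green 0.1631.
Largest remainders: Red, Blue receive the extra seats.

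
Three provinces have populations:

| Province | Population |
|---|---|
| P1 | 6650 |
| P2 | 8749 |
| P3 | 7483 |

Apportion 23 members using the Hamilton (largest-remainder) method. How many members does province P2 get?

Total 22882; standard divisor 22882/23 ≈ 994.87.
Standard quotas: P1 6.6843, P2 8.7941, P3 7.5216.
Lower quotas: P1 6, P2 8, P3 7 (sum 21, leaving 2 seats).
Remainders in descending order: P2 0.7941, P1 0.6843, P3 0.5216.
Largest remainders: P2, P1 receive the extra seats.
P2 receives 9.

9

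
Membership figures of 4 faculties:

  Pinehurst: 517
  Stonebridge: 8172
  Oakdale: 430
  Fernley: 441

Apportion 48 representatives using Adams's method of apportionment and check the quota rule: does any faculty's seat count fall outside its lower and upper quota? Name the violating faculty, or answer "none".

Stonebridge

Standard quotas: Pinehurst 2.596, Stonebridge 41.031, Oakdale 2.159, Fernley 2.214.
Adams allocation: Pinehurst 3, Stonebridge 39, Oakdale 3, Fernley 3.
Stonebridge has quota 41.031 (lower 41, upper 42) but receives 39 — outside the quota interval.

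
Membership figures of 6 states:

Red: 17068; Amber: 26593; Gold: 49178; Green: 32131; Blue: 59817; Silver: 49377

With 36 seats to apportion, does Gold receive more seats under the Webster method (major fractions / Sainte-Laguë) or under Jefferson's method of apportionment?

Webster: Red 3, Amber 4, Gold 7, Green 5, Blue 9, Silver 8.
Jefferson: Red 2, Amber 4, Gold 8, Green 5, Blue 9, Silver 8.
Gold gets 7 under Webster and 8 under Jefferson.

Jefferson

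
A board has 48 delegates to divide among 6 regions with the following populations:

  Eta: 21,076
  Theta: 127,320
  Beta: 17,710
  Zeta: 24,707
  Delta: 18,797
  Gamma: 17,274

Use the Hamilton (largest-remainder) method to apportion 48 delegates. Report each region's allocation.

Eta 4, Theta 27, Beta 4, Zeta 5, Delta 4, Gamma 4

Total 226884; standard divisor 226884/48 ≈ 4726.75.
Standard quotas: Eta 4.4589, Theta 26.9361, Beta 3.7468, Zeta 5.2271, Delta 3.9767, Gamma 3.6545.
Lower quotas: Eta 4, Theta 26, Beta 3, Zeta 5, Delta 3, Gamma 3 (sum 44, leaving 4 seats).
Remainders in descending order: Delta 0.9767, Theta 0.9361, Beta 0.7468, Gamma 0.6545, Eta 0.4589, Zeta 0.2271.
Largest remainders: Delta, Theta, Beta, Gamma receive the extra seats.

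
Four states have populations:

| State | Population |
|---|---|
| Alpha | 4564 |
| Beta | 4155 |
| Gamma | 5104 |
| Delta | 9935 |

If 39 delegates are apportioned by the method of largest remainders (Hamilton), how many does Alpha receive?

Total 23758; standard divisor 23758/39 ≈ 609.179.
Standard quotas: Alpha 7.4920, Beta 6.8206, Gamma 8.3785, Delta 16.3088.
Lower quotas: Alpha 7, Beta 6, Gamma 8, Delta 16 (sum 37, leaving 2 seats).
Remainders in descending order: Beta 0.8206, Alpha 0.4920, Gamma 0.3785, Delta 0.3088.
The surplus seats go to Beta, Alpha.
Alpha receives 8.

8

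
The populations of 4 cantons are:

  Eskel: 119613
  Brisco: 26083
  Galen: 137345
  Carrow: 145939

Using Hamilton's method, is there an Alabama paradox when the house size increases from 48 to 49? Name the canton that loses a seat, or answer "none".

Eskel

At 48 seats: Eskel 14, Brisco 3, Galen 15, Carrow 16.
At 49 seats: Eskel 13, Brisco 3, Galen 16, Carrow 17.
Eskel drops from 14 to 13.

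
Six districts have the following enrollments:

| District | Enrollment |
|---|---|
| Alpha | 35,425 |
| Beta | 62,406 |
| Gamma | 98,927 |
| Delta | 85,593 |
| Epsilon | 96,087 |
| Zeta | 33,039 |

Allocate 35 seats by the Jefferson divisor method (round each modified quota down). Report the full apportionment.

Standard divisor 411477/35 ≈ 11756.486; standard quotas: Alpha 3.013, Beta 5.308, Gamma 8.415, Delta 7.280, Epsilon 8.173, Zeta 2.810.
Rounding down gives 3, 5, 8, 7, 8, 2 = 33 seats, so the divisor must be adjusted.
With modified divisor 10800: modified quotas Alpha 3.280, Beta 5.778, Gamma 9.160, Delta 7.925, Epsilon 8.897, Zeta 3.059.
Rounding down: Alpha 3, Beta 5, Gamma 9, Delta 7, Epsilon 8, Zeta 3 (total 35).

Alpha: 3; Beta: 5; Gamma: 9; Delta: 7; Epsilon: 8; Zeta: 3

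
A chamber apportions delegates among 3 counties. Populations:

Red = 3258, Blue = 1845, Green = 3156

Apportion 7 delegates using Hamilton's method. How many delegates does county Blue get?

1

Standard divisor: 8259 ÷ 7 ≈ 1179.857.
Standard quotas: Red 2.761, Blue 1.564, Green 2.675.
Lower quotas: Red 2, Blue 1, Green 2 (sum 5, leaving 2 seats).
Remainders in descending order: Red 0.761, Green 0.675, Blue 0.564.
The surplus seats go to Red, Green.
Blue receives 1.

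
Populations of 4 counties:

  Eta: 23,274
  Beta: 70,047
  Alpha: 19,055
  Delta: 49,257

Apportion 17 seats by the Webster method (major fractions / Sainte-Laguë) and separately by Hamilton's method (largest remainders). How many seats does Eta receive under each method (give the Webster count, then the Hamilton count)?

Webster: Eta 2, Beta 8, Alpha 2, Delta 5.
Hamilton: Eta 3, Beta 7, Alpha 2, Delta 5.
Eta gets 2 under Webster and 3 under Hamilton.

2 and 3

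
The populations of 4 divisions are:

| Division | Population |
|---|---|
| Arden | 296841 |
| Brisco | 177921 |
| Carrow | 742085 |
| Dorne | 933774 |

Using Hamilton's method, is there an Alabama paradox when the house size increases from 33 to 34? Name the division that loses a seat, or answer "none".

Arden

At 33 seats: Arden 5, Brisco 3, Carrow 11, Dorne 14.
At 34 seats: Arden 4, Brisco 3, Carrow 12, Dorne 15.
Arden drops from 5 to 4.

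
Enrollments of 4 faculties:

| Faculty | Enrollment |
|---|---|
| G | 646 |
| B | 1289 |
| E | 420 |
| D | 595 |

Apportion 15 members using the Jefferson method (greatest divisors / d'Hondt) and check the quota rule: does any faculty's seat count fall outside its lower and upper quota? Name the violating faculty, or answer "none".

Standard quotas: G 3.285, B 6.554, E 2.136, D 3.025.
Jefferson allocation: G 3, B 7, E 2, D 3.
Every allocation lies between the lower and upper quota.

none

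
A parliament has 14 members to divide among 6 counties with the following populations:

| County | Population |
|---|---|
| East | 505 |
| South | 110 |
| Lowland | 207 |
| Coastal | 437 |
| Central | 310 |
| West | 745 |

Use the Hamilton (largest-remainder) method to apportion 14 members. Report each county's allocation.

East: 3; South: 1; Lowland: 1; Coastal: 3; Central: 2; West: 4

Total 2314; standard divisor 2314/14 ≈ 165.286.
Standard quotas: East 3.055, South 0.666, Lowland 1.252, Coastal 2.644, Central 1.876, West 4.507.
Lower quotas: East 3, South 0, Lowland 1, Coastal 2, Central 1, West 4 (sum 11, leaving 3 seats).
Remainders in descending order: Central 0.876, South 0.666, Coastal 0.644, West 0.507, Lowland 0.252, East 0.055.
Largest remainders: Central, South, Coastal receive the extra seats.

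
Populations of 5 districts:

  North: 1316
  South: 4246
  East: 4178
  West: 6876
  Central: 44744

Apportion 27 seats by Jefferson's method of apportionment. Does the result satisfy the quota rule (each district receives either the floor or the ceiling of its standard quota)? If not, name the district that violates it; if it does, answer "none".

Standard quotas: North 0.579, South 1.868, East 1.838, West 3.026, Central 19.689.
Jefferson allocation: North 0, South 2, East 1, West 3, Central 21.
Central has quota 19.689 (lower 19, upper 20) but receives 21 — outside the quota interval.

Central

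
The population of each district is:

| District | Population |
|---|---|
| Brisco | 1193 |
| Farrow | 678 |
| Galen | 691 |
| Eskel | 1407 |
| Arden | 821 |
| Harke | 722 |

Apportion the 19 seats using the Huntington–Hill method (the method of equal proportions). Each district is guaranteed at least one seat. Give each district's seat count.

Brisco: 4, Farrow: 2, Galen: 2, Eskel: 5, Arden: 3, Harke: 3

With divisor 288: modified quotas Brisco 4.142, Farrow 2.354, Galen 2.399, Eskel 4.885, Arden 2.851, Harke 2.507.
Geometric-mean thresholds: Brisco √(4·5)=4.472, Farrow √(2·3)=2.449, Galen √(2·3)=2.449, Eskel √(4·5)=4.472, Arden √(2·3)=2.449, Harke √(2·3)=2.449.
Each quota rounded against its threshold gives Brisco 4, Farrow 2, Galen 2, Eskel 5, Arden 3, Harke 3 (total 19).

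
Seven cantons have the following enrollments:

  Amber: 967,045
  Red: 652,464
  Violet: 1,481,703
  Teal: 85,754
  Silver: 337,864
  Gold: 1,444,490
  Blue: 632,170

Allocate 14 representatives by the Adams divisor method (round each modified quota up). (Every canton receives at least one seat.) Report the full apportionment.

Standard divisor 5601490/14 ≈ 400106.429; standard quotas: Amber 2.417, Red 1.631, Violet 3.703, Teal 0.214, Silver 0.844, Gold 3.610, Blue 1.580.
Rounding up gives 3, 2, 4, 1, 1, 4, 2 = 17 seats, so the divisor must be adjusted.
With modified divisor 563000: modified quotas Amber 1.718, Red 1.159, Violet 2.632, Teal 0.152, Silver 0.600, Gold 2.566, Blue 1.123.
Rounding up: Amber 2, Red 2, Violet 3, Teal 1, Silver 1, Gold 3, Blue 2 (total 14).

Amber: 2; Red: 2; Violet: 3; Teal: 1; Silver: 1; Gold: 3; Blue: 2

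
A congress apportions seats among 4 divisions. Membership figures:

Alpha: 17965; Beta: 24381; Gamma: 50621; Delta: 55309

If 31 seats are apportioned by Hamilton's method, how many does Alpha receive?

Standard divisor: 148276 ÷ 31 ≈ 4783.097.
Standard quotas: Alpha 3.7559, Beta 5.0973, Gamma 10.5833, Delta 11.5634.
Lower quotas: Alpha 3, Beta 5, Gamma 10, Delta 11 (sum 29, leaving 2 seats).
Remainders in descending order: Alpha 0.7559, Gamma 0.5833, Delta 0.5634, Beta 0.0973.
Largest remainders: Alpha, Gamma receive the extra seats.
Alpha receives 4.

4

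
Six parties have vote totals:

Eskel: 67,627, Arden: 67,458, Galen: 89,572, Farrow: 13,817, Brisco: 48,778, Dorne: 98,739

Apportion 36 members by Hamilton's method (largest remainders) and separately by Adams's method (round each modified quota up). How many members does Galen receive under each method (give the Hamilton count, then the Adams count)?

Hamilton: Eskel 6, Arden 6, Galen 9, Farrow 1, Brisco 5, Dorne 9.
Adams: Eskel 6, Arden 6, Galen 8, Farrow 2, Brisco 5, Dorne 9.
Galen gets 9 under Hamilton and 8 under Adams.

9 and 8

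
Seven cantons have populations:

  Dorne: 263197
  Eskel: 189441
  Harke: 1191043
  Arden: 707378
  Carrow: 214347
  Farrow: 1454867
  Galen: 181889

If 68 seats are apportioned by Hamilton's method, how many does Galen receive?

Standard divisor: 4202162 ÷ 68 ≈ 61796.5.
Standard quotas: Dorne 4.2591, Eskel 3.0656, Harke 19.2736, Arden 11.4469, Carrow 3.4686, Farrow 23.5429, Galen 2.9434.
Lower quotas: Dorne 4, Eskel 3, Harke 19, Arden 11, Carrow 3, Farrow 23, Galen 2 (sum 65, leaving 3 seats).
Remainders in descending order: Galen 0.9434, Farrow 0.5429, Carrow 0.4686, Arden 0.4469, Harke 0.2736, Dorne 0.2591, Eskel 0.0656.
The surplus seats go to Galen, Farrow, Carrow.
Galen receives 3.

3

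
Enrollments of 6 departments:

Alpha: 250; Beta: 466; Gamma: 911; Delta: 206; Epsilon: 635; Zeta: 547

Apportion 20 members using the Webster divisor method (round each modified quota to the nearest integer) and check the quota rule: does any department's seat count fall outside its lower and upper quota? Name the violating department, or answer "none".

none

Standard quotas: Alpha 1.658, Beta 3.091, Gamma 6.043, Delta 1.367, Epsilon 4.212, Zeta 3.629.
Webster allocation: Alpha 2, Beta 3, Gamma 6, Delta 1, Epsilon 4, Zeta 4.
Every allocation lies between the lower and upper quota.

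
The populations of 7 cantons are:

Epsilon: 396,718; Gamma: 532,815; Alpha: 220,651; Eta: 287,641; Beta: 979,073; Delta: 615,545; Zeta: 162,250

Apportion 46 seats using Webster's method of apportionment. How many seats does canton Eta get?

4

Standard divisor 3194693/46 ≈ 69449.848; standard quotas: Epsilon 5.712, Gamma 7.672, Alpha 3.177, Eta 4.142, Beta 14.098, Delta 8.863, Zeta 2.336.
Rounding to the nearest integer gives Epsilon 6, Gamma 8, Alpha 3, Eta 4, Beta 14, Delta 9, Zeta 2 — total 46, matching the house size, so no adjustment is needed.
Eta receives 4.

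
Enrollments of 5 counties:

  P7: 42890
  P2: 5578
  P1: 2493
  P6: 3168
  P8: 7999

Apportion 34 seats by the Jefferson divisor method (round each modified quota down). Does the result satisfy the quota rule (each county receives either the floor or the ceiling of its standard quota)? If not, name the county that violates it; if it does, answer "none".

P7

Standard quotas: P7 23.472, P2 3.053, P1 1.364, P6 1.734, P8 4.378.
Jefferson allocation: P7 25, P2 3, P1 1, P6 1, P8 4.
P7 has quota 23.472 (lower 23, upper 24) but receives 25 — outside the quota interval.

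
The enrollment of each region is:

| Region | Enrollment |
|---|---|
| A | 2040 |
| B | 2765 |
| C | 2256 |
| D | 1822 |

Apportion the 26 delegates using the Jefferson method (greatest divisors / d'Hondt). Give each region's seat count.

A 6, B 8, C 7, D 5

Standard divisor 8883/26 ≈ 341.654; standard quotas: A 5.971, B 8.093, C 6.603, D 5.333.
Rounding down gives 5, 8, 6, 5 = 24 seats, so the divisor must be adjusted.
With modified divisor 310: modified quotas A 6.581, B 8.919, C 7.277, D 5.877.
Rounding down: A 6, B 8, C 7, D 5 (total 26).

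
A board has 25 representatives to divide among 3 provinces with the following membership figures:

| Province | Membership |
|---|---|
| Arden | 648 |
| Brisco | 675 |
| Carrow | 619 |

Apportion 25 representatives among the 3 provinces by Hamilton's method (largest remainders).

Standard divisor: 1942 ÷ 25 ≈ 77.68.
Standard quotas: Arden 8.342, Brisco 8.689, Carrow 7.969.
Lower quotas: Arden 8, Brisco 8, Carrow 7 (sum 23, leaving 2 seats).
Remainders in descending order: Carrow 0.969, Brisco 0.689, Arden 0.342.
Largest remainders: Carrow, Brisco receive the extra seats.

Arden: 8, Brisco: 9, Carrow: 8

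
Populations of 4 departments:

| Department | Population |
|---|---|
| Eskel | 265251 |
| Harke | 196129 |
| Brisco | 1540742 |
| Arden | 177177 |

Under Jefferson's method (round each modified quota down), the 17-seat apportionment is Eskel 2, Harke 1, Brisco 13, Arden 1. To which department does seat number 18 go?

Brisco

Priority for the next seat is population ÷ (current seats + 1).
Priorities: Eskel 88417.000, Harke 98064.500, Brisco 110053.000, Arden 88588.500.
Highest priority: Brisco.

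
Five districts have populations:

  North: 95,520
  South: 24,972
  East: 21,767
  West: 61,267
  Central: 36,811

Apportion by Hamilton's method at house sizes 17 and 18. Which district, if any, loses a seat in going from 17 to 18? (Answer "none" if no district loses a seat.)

none

At 17 seats: North 7, South 2, East 1, West 4, Central 3.
At 18 seats: North 7, South 2, East 2, West 4, Central 3.
No district's allocation decreased.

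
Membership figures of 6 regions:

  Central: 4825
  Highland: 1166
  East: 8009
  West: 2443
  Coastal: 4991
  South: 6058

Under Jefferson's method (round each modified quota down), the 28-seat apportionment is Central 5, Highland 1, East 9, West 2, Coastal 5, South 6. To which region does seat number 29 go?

Priority for the next seat is population ÷ (current seats + 1).
Priorities: Central 804.167, Highland 583.000, East 800.900, West 814.333, Coastal 831.833, South 865.429.
Highest priority: South.

South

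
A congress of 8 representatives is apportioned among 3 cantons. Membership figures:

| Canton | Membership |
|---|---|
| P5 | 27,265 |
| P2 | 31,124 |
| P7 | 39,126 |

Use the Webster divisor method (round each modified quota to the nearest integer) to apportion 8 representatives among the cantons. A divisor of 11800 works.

P5 2, P2 3, P7 3

With modified divisor 11800: modified quotas P5 2.311, P2 2.638, P7 3.316.
Rounding to the nearest integer: P5 2, P2 3, P7 3 (total 8).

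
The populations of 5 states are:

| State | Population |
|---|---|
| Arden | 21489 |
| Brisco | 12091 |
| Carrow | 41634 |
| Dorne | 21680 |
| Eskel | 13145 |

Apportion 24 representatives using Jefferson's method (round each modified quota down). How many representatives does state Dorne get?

5

Standard divisor 110039/24 ≈ 4584.958; standard quotas: Arden 4.687, Brisco 2.637, Carrow 9.081, Dorne 4.729, Eskel 2.867.
Rounding down gives 4, 2, 9, 4, 2 = 21 seats, so the divisor must be adjusted.
With modified divisor 4200: modified quotas Arden 5.116, Brisco 2.879, Carrow 9.913, Dorne 5.162, Eskel 3.130.
Rounding down: Arden 5, Brisco 2, Carrow 9, Dorne 5, Eskel 3 (total 24).
Dorne receives 5.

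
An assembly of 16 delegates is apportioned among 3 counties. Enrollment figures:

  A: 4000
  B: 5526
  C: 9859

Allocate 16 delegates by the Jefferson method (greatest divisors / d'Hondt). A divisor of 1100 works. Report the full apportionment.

A 3, B 5, C 8

With modified divisor 1100: modified quotas A 3.636, B 5.024, C 8.963.
Rounding down: A 3, B 5, C 8 (total 16).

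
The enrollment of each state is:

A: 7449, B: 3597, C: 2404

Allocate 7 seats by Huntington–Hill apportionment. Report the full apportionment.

With divisor 1925: modified quotas A 3.870, B 1.869, C 1.249.
Geometric-mean thresholds: A √(3·4)=3.464, B √(1·2)=1.414, C √(1·2)=1.414.
Each quota rounded against its threshold gives A 4, B 2, C 1 (total 7).

A=4; B=2; C=1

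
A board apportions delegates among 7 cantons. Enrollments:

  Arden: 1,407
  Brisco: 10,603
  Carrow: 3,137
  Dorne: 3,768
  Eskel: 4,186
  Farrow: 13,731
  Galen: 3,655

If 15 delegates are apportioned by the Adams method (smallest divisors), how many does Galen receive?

2

Standard divisor 40487/15 ≈ 2699.133; standard quotas: Arden 0.521, Brisco 3.928, Carrow 1.162, Dorne 1.396, Eskel 1.551, Farrow 5.087, Galen 1.354.
Rounding up gives 1, 4, 2, 2, 2, 6, 2 = 19 seats, so the divisor must be adjusted.
With modified divisor 3570.53: modified quotas Arden 0.394, Brisco 2.970, Carrow 0.879, Dorne 1.055, Eskel 1.172, Farrow 3.846, Galen 1.024.
Rounding up: Arden 1, Brisco 3, Carrow 1, Dorne 2, Eskel 2, Farrow 4, Galen 2 (total 15).
Galen receives 2.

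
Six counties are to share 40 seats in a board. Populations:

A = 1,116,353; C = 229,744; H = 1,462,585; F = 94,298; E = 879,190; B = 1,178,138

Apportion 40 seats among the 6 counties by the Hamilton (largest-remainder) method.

Standard divisor: 4960308 ÷ 40 ≈ 124007.7.
Standard quotas: A 9.0023, C 1.8527, H 11.7943, F 0.7604, E 7.0898, B 9.5005.
Lower quotas: A 9, C 1, H 11, F 0, E 7, B 9 (sum 37, leaving 3 seats).
Remainders in descending order: C 0.8527, H 0.7943, F 0.7604, B 0.5005, E 0.0898, A 0.0023.
Largest remainders: C, H, F receive the extra seats.

A=9, C=2, H=12, F=1, E=7, B=9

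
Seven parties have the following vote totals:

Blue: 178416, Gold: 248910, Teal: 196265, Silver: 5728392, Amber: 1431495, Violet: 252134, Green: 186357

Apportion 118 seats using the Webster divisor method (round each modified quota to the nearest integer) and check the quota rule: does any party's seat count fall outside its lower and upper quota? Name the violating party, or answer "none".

Standard quotas: Blue 2.561, Gold 3.572, Teal 2.817, Silver 82.213, Amber 20.545, Violet 3.619, Green 2.675.
Webster allocation: Blue 3, Gold 4, Teal 3, Silver 81, Amber 20, Violet 4, Green 3.
Silver has quota 82.213 (lower 82, upper 83) but receives 81 — outside the quota interval.

Silver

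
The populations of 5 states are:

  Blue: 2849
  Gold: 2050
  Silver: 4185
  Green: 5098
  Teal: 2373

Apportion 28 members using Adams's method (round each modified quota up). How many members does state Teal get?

4

Standard divisor 16555/28 ≈ 591.25; standard quotas: Blue 4.819, Gold 3.467, Silver 7.078, Green 8.622, Teal 4.014.
Rounding up gives 5, 4, 8, 9, 5 = 31 seats, so the divisor must be adjusted.
With modified divisor 660: modified quotas Blue 4.317, Gold 3.106, Silver 6.341, Green 7.724, Teal 3.595.
Rounding up: Blue 5, Gold 4, Silver 7, Green 8, Teal 4 (total 28).
Teal receives 4.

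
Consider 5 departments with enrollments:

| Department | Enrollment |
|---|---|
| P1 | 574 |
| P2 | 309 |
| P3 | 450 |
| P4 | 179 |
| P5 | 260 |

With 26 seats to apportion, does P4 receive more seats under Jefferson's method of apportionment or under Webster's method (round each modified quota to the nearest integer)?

Webster

Jefferson: P1 9, P2 4, P3 7, P4 2, P5 4.
Webster: P1 8, P2 4, P3 7, P4 3, P5 4.
P4 gets 2 under Jefferson and 3 under Webster.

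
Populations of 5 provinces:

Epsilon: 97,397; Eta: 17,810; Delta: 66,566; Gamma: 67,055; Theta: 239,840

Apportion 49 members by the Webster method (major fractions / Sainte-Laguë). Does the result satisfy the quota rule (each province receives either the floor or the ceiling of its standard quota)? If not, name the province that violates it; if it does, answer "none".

Theta

Standard quotas: Epsilon 9.766, Eta 1.786, Delta 6.675, Gamma 6.724, Theta 24.049.
Webster allocation: Epsilon 10, Eta 2, Delta 7, Gamma 7, Theta 23.
Theta has quota 24.049 (lower 24, upper 25) but receives 23 — outside the quota interval.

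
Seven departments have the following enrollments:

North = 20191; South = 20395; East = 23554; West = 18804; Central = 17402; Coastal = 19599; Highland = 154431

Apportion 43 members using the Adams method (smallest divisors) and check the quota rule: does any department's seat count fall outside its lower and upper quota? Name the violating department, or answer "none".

Highland

Standard quotas: North 3.164, South 3.196, East 3.691, West 2.947, Central 2.727, Coastal 3.072, Highland 24.202.
Adams allocation: North 3, South 4, East 4, West 3, Central 3, Coastal 3, Highland 23.
Highland has quota 24.202 (lower 24, upper 25) but receives 23 — outside the quota interval.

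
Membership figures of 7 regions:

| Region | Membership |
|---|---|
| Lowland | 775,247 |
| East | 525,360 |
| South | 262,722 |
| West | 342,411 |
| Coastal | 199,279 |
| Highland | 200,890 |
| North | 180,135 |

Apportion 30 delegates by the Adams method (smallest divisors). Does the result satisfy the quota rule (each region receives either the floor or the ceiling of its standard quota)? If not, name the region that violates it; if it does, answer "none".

Standard quotas: Lowland 9.355, East 6.340, South 3.170, West 4.132, Coastal 2.405, Highland 2.424, North 2.174.
Adams allocation: Lowland 9, East 6, South 3, West 4, Coastal 3, Highland 3, North 2.
Every allocation lies between the lower and upper quota.

none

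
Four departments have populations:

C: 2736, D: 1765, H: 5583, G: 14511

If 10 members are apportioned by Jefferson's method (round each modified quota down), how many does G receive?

Standard divisor 24595/10 ≈ 2459.5; standard quotas: C 1.112, D 0.718, H 2.270, G 5.900.
Rounding down gives 1, 0, 2, 5 = 8 seats, so the divisor must be adjusted.
With modified divisor 2000: modified quotas C 1.368, D 0.882, H 2.792, G 7.255.
Rounding down: C 1, D 0, H 2, G 7 (total 10).
G receives 7.

7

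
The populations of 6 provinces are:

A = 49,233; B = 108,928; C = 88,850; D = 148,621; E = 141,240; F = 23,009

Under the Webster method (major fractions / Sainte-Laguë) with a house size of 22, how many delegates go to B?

4

Standard divisor 559881/22 ≈ 25449.136; standard quotas: A 1.935, B 4.280, C 3.491, D 5.840, E 5.550, F 0.904.
Rounding to the nearest integer gives A 2, B 4, C 3, D 6, E 6, F 1 — total 22, matching the house size, so no adjustment is needed.
B receives 4.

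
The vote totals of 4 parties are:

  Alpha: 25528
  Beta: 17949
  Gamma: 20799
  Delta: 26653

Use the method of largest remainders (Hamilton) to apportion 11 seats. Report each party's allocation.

The standard divisor is 90929/11 ≈ 8266.273.
Standard quotas: Alpha 3.0882, Beta 2.1714, Gamma 2.5161, Delta 3.2243.
Lower quotas: Alpha 3, Beta 2, Gamma 2, Delta 3 (sum 10, leaving 1 seat).
Remainders in descending order: Gamma 0.5161, Delta 0.2243, Beta 0.1714, Alpha 0.0882.
The surplus seat goes to Gamma.

Alpha 3; Beta 2; Gamma 3; Delta 3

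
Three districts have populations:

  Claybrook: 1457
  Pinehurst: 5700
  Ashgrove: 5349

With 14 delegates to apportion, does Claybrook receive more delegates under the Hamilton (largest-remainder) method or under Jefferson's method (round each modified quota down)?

Hamilton: Claybrook 2, Pinehurst 6, Ashgrove 6.
Jefferson: Claybrook 1, Pinehurst 7, Ashgrove 6.
Claybrook gets 2 under Hamilton and 1 under Jefferson.

Hamilton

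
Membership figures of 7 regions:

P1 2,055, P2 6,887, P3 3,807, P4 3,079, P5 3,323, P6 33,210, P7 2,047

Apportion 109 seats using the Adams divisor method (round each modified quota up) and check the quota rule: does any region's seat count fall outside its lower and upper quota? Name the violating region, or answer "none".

Standard quotas: P1 4.117, P2 13.797, P3 7.627, P4 6.168, P5 6.657, P6 66.532, P7 4.101.
Adams allocation: P1 5, P2 14, P3 8, P4 6, P5 7, P6 65, P7 4.
P6 has quota 66.532 (lower 66, upper 67) but receives 65 — outside the quota interval.

P6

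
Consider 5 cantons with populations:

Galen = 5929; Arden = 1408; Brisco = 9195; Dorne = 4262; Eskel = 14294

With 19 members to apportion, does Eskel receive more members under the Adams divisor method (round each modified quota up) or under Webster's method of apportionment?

Adams: Galen 3, Arden 1, Brisco 5, Dorne 3, Eskel 7.
Webster: Galen 3, Arden 1, Brisco 5, Dorne 2, Eskel 8.
Eskel gets 7 under Adams and 8 under Webster.

Webster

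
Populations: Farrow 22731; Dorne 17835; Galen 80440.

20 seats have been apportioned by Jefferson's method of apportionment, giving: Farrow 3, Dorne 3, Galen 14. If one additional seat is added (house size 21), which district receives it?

Farrow

Priority for the next seat is population ÷ (current seats + 1).
Priorities: Farrow 5682.750, Dorne 4458.750, Galen 5362.667.
Highest priority: Farrow.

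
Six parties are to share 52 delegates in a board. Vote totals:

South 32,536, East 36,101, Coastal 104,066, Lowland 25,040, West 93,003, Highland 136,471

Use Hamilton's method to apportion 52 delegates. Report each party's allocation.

South=4, East=4, Coastal=13, Lowland=3, West=11, Highland=17

Standard divisor: 427217 ÷ 52 ≈ 8215.712.
Standard quotas: South 3.9602, East 4.3941, Coastal 12.6667, Lowland 3.0478, West 11.3201, Highland 16.6110.
Lower quotas: South 3, East 4, Coastal 12, Lowland 3, West 11, Highland 16 (sum 49, leaving 3 seats).
Remainders in descending order: South 0.9602, Coastal 0.6667, Highland 0.6110, East 0.3941, West 0.3201, Lowland 0.0478.
The surplus seats go to South, Coastal, Highland.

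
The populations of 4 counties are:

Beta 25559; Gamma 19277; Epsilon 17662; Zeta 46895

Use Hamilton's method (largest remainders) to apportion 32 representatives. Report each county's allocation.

Standard divisor: 109393 ÷ 32 ≈ 3418.531.
Standard quotas: Beta 7.4766, Gamma 5.6390, Epsilon 5.1665, Zeta 13.7179.
Lower quotas: Beta 7, Gamma 5, Epsilon 5, Zeta 13 (sum 30, leaving 2 seats).
Remainders in descending order: Zeta 0.7179, Gamma 0.6390, Beta 0.4766, Epsilon 0.1665.
The surplus seats go to Zeta, Gamma.

Beta: 7, Gamma: 6, Epsilon: 5, Zeta: 14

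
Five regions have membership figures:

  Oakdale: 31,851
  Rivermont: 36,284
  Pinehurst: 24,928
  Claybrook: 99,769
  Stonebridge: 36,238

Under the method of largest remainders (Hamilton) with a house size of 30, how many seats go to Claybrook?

13

The standard divisor is 229070/30 ≈ 7635.667.
Standard quotas: Oakdale 4.1713, Rivermont 4.7519, Pinehurst 3.2647, Claybrook 13.0662, Stonebridge 4.7459.
Lower quotas: Oakdale 4, Rivermont 4, Pinehurst 3, Claybrook 13, Stonebridge 4 (sum 28, leaving 2 seats).
Remainders in descending order: Rivermont 0.7519, Stonebridge 0.7459, Pinehurst 0.2647, Oakdale 0.1713, Claybrook 0.0662.
Largest remainders: Rivermont, Stonebridge receive the extra seats.
Claybrook receives 13.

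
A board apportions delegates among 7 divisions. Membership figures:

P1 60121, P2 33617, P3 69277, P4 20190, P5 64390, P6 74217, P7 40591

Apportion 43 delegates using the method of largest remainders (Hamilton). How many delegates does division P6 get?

9

Standard divisor: 362403 ÷ 43 ≈ 8427.977.
Standard quotas: P1 7.1335, P2 3.9887, P3 8.2199, P4 2.3956, P5 7.6400, P6 8.8060, P7 4.8162.
Lower quotas: P1 7, P2 3, P3 8, P4 2, P5 7, P6 8, P7 4 (sum 39, leaving 4 seats).
Remainders in descending order: P2 0.9887, P7 0.8162, P6 0.8060, P5 0.6400, P4 0.3956, P3 0.2199, P1 0.1335.
Largest remainders: P2, P7, P6, P5 receive the extra seats.
P6 receives 9.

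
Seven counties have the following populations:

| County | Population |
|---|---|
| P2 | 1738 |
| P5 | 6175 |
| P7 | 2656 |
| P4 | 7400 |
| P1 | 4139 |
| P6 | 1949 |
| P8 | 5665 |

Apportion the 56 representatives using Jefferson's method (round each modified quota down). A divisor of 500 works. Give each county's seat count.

With modified divisor 500: modified quotas P2 3.476, P5 12.350, P7 5.312, P4 14.800, P1 8.278, P6 3.898, P8 11.330.
Rounding down: P2 3, P5 12, P7 5, P4 14, P1 8, P6 3, P8 11 (total 56).

P2 3, P5 12, P7 5, P4 14, P1 8, P6 3, P8 11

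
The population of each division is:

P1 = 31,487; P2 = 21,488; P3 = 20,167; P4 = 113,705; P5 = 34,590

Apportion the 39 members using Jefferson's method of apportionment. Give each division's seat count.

P1 5, P2 4, P3 3, P4 21, P5 6

Standard divisor 221437/39 ≈ 5677.872; standard quotas: P1 5.546, P2 3.785, P3 3.552, P4 20.026, P5 6.092.
Rounding down gives 5, 3, 3, 20, 6 = 37 seats, so the divisor must be adjusted.
With modified divisor 5300: modified quotas P1 5.941, P2 4.054, P3 3.805, P4 21.454, P5 6.526.
Rounding down: P1 5, P2 4, P3 3, P4 21, P5 6 (total 39).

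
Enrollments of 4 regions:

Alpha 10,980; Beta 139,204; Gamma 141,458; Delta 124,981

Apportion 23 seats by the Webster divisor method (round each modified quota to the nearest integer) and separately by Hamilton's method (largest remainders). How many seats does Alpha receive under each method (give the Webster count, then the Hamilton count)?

Webster: Alpha 1, Beta 7, Gamma 8, Delta 7.
Hamilton: Alpha 0, Beta 8, Gamma 8, Delta 7.
Alpha gets 1 under Webster and 0 under Hamilton.

1 and 0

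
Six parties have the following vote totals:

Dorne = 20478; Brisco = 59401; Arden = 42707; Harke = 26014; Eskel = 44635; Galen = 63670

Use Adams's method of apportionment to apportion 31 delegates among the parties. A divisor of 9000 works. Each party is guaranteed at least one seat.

With modified divisor 9000: modified quotas Dorne 2.275, Brisco 6.600, Arden 4.745, Harke 2.890, Eskel 4.959, Galen 7.074.
Rounding up: Dorne 3, Brisco 7, Arden 5, Harke 3, Eskel 5, Galen 8 (total 31).

Dorne: 3; Brisco: 7; Arden: 5; Harke: 3; Eskel: 5; Galen: 8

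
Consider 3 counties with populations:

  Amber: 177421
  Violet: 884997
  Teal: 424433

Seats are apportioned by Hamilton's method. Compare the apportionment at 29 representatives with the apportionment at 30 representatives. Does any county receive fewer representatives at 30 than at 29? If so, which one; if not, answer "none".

At 29 seats: Amber 4, Violet 17, Teal 8.
At 30 seats: Amber 4, Violet 18, Teal 8.
No county's allocation decreased.

none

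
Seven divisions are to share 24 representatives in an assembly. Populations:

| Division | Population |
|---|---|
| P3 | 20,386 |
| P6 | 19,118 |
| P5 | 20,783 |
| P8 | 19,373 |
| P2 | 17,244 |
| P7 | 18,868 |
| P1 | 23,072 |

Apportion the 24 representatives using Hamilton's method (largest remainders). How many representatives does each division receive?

P3 4, P6 3, P5 4, P8 3, P2 3, P7 3, P1 4

Standard divisor: 138844 ÷ 24 ≈ 5785.167.
Standard quotas: P3 3.5238, P6 3.3047, P5 3.5925, P8 3.3487, P2 2.9807, P7 3.2614, P1 3.9881.
Lower quotas: P3 3, P6 3, P5 3, P8 3, P2 2, P7 3, P1 3 (sum 20, leaving 4 seats).
Remainders in descending order: P1 0.9881, P2 0.9807, P5 0.5925, P3 0.5238, P8 0.3487, P6 0.3047, P7 0.2614.
Largest remainders: P1, P2, P5, P3 receive the extra seats.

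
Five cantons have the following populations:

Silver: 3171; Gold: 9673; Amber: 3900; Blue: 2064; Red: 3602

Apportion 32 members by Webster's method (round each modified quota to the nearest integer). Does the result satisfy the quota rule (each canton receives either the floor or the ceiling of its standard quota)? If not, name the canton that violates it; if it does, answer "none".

none

Standard quotas: Silver 4.528, Gold 13.812, Amber 5.569, Blue 2.947, Red 5.143.
Webster allocation: Silver 4, Gold 14, Amber 6, Blue 3, Red 5.
Every allocation lies between the lower and upper quota.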